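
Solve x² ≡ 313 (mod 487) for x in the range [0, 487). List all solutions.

Since 487 ≡ 3 (mod 4), a square root of 313 is 313^((487+1)/4) = 313^122 mod 487.
Repeated squaring: 313^2≡82, 313^4≡393, 313^8≡70, 313^16≡30, 313^32≡413, 313^64≡119 (mod 487).
313^122 = 313^(64+32+16+8+2) ≡ 128 (mod 487).
Check: 128² = 16384 ≡ 313 (mod 487). The two roots are 128 and 359.

128, 359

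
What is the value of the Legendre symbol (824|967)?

Pull out 2^3: since 967 ≡ 7 (mod 8), (2/967) = +1, so (2/967)^3 = +1.
Reciprocity: 103 ≡ 3 and 967 ≡ 3 (mod 4), so (103/967) = −(967/103).
Reduce top mod 103: now compute (40/103).
Pull out 2^3: since 103 ≡ 7 (mod 8), (2/103) = +1, so (2/103)^3 = +1.
Reciprocity: 5 ≡ 1 and 103 ≡ 3 (mod 4), so (5/103) = +(103/5).
Reduce top mod 5: now compute (3/5).
Reciprocity: 3 ≡ 3 and 5 ≡ 1 (mod 4), so (3/5) = +(5/3).
Reduce top mod 3: now compute (2/3).
Pull out 2: since 3 ≡ 3 (mod 8), (2/3) = -1.
Reached (1/3) = 1. Collecting the sign flips along the way, the symbol is +1.

1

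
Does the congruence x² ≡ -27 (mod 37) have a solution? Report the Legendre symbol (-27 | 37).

First reduce: -27 ≡ 10 (mod 37).
Pull out 2: since 37 ≡ 5 (mod 8), (2/37) = -1.
Reciprocity: 5 ≡ 1 and 37 ≡ 1 (mod 4), so (5/37) = +(37/5).
Reduce top mod 5: now compute (2/5).
Pull out 2: since 5 ≡ 5 (mod 8), (2/5) = -1.
Reached (1/5) = 1. Collecting the sign flips along the way, the symbol is +1.

1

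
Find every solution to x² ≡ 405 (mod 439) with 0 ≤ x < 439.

Since 439 ≡ 3 (mod 4), a square root of 405 is 405^((439+1)/4) = 405^110 mod 439.
Repeated squaring: 405^2≡278, 405^4≡20, 405^8≡400, 405^16≡204, 405^32≡350, 405^64≡19 (mod 439).
405^110 = 405^(64+32+8+4+2) ≡ 373 (mod 439).
Check: 373² = 139129 ≡ 405 (mod 439). The two roots are 66 and 373.

66, 373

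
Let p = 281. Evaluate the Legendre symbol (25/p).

Reciprocity: 25 ≡ 1 and 281 ≡ 1 (mod 4), so (25/281) = +(281/25).
Reduce top mod 25: now compute (6/25).
Pull out 2: since 25 ≡ 1 (mod 8), (2/25) = +1.
Reciprocity: 3 ≡ 3 and 25 ≡ 1 (mod 4), so (3/25) = +(25/3).
Reduce top mod 3: now compute (1/3).
Reached (1/3) = 1. Collecting the sign flips along the way, the symbol is +1.

1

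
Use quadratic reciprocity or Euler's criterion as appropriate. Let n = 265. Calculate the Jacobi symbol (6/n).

Pull out 2: since 265 ≡ 1 (mod 8), (2/265) = +1.
Reciprocity: 3 ≡ 3 and 265 ≡ 1 (mod 4), so (3/265) = +(265/3).
Reduce top mod 3: now compute (1/3).
Reached (1/3) = 1. Collecting the sign flips along the way, the symbol is +1.

1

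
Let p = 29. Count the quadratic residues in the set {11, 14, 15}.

0

(11/29) = -1 → non-residue.
(14/29) = -1 → non-residue.
(15/29) = -1 → non-residue.
Total quadratic residues among the 3: 0.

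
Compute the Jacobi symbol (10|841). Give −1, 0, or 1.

Pull out 2: since 841 ≡ 1 (mod 8), (2/841) = +1.
Reciprocity: 5 ≡ 1 and 841 ≡ 1 (mod 4), so (5/841) = +(841/5).
Reduce top mod 5: now compute (1/5).
Reached (1/5) = 1. Collecting the sign flips along the way, the symbol is +1.

1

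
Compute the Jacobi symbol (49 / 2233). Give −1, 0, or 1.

0

Reciprocity: 49 ≡ 1 and 2233 ≡ 1 (mod 4), so (49/2233) = +(2233/49).
Reduce top mod 49: now compute (28/49).
Pull out 2^2: since 49 ≡ 1 (mod 8), (2/49) = +1, so (2/49)^2 = +1.
Reciprocity: 7 ≡ 3 and 49 ≡ 1 (mod 4), so (7/49) = +(49/7).
Reduce top mod 7: now compute (0/7).
Top reduces to 0: gcd > 1, so the symbol is 0.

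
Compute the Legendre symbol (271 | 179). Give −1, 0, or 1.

First reduce: 271 ≡ 92 (mod 179).
Pull out 2^2: since 179 ≡ 3 (mod 8), (2/179) = -1, so (2/179)^2 = +1.
Reciprocity: 23 ≡ 3 and 179 ≡ 3 (mod 4), so (23/179) = −(179/23).
Reduce top mod 23: now compute (18/23).
Pull out 2: since 23 ≡ 7 (mod 8), (2/23) = +1.
Reciprocity: 9 ≡ 1 and 23 ≡ 3 (mod 4), so (9/23) = +(23/9).
Reduce top mod 9: now compute (5/9).
Reciprocity: 5 ≡ 1 and 9 ≡ 1 (mod 4), so (5/9) = +(9/5).
Reduce top mod 5: now compute (4/5).
Pull out 2^2: since 5 ≡ 5 (mod 8), (2/5) = -1, so (2/5)^2 = +1.
Reached (1/5) = 1. Collecting the sign flips along the way, the symbol is -1.

-1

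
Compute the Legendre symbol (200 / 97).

Euler's criterion: (200/97) ≡ 6^48 (mod 97).
6^2 ≡ 36 (mod 97)
6^4 ≡ 35 (mod 97)
6^8 ≡ 61 (mod 97)
6^16 ≡ 35 (mod 97)
6^32 ≡ 61 (mod 97)
6^48 = 6^(32+16) ≡ 1 (mod 97).
Result is 1, so (200/97) = 1.

1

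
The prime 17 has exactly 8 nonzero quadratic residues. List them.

1,2,4,8,9,13,15,16

Square k = 1,…,8 (k and 17−k give the same square):
1²=1, 2²=4, 3²=9, 4²=16, 5²≡8, 6²≡2, 7²≡15, 8²≡13 (mod 17).
So the quadratic residues mod 17 are {1, 2, 4, 8, 9, 13, 15, 16}.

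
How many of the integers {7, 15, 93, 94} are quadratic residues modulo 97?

2

(7/97) = -1 → non-residue.
(15/97) = -1 → non-residue.
(93/97) = +1 → QR.
(94/97) = +1 → QR.
Total quadratic residues among the 4: 2.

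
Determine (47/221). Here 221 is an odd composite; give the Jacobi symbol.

Reciprocity: 47 ≡ 3 and 221 ≡ 1 (mod 4), so (47/221) = +(221/47).
Reduce top mod 47: now compute (33/47).
Reciprocity: 33 ≡ 1 and 47 ≡ 3 (mod 4), so (33/47) = +(47/33).
Reduce top mod 33: now compute (14/33).
Pull out 2: since 33 ≡ 1 (mod 8), (2/33) = +1.
Reciprocity: 7 ≡ 3 and 33 ≡ 1 (mod 4), so (7/33) = +(33/7).
Reduce top mod 7: now compute (5/7).
Reciprocity: 5 ≡ 1 and 7 ≡ 3 (mod 4), so (5/7) = +(7/5).
Reduce top mod 5: now compute (2/5).
Pull out 2: since 5 ≡ 5 (mod 8), (2/5) = -1.
Reached (1/5) = 1. Collecting the sign flips along the way, the symbol is -1.

-1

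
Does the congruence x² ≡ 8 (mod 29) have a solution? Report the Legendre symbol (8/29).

-1

Pull out 2^3: since 29 ≡ 5 (mod 8), (2/29) = -1, so (2/29)^3 = -1.
Reached (1/29) = 1. Collecting the sign flips along the way, the symbol is -1.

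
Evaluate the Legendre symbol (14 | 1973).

Pull out 2: since 1973 ≡ 5 (mod 8), (2/1973) = -1.
Reciprocity: 7 ≡ 3 and 1973 ≡ 1 (mod 4), so (7/1973) = +(1973/7).
Reduce top mod 7: now compute (6/7).
Pull out 2: since 7 ≡ 7 (mod 8), (2/7) = +1.
Reciprocity: 3 ≡ 3 and 7 ≡ 3 (mod 4), so (3/7) = −(7/3).
Reduce top mod 3: now compute (1/3).
Reached (1/3) = 1. Collecting the sign flips along the way, the symbol is +1.

1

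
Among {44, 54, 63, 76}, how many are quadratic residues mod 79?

2

(44/79) = +1 → QR.
(54/79) = -1 → non-residue.
(63/79) = -1 → non-residue.
(76/79) = +1 → QR.
Total quadratic residues among the 4: 2.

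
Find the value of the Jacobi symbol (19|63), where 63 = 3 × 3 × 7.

-1

Reciprocity: 19 ≡ 3 and 63 ≡ 3 (mod 4), so (19/63) = −(63/19).
Reduce top mod 19: now compute (6/19).
Pull out 2: since 19 ≡ 3 (mod 8), (2/19) = -1.
Reciprocity: 3 ≡ 3 and 19 ≡ 3 (mod 4), so (3/19) = −(19/3).
Reduce top mod 3: now compute (1/3).
Reached (1/3) = 1. Collecting the sign flips along the way, the symbol is -1.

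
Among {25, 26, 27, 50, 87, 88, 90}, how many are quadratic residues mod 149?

(25/149) = +1 → QR.
(26/149) = +1 → QR.
(27/149) = -1 → non-residue.
(50/149) = -1 → non-residue.
(87/149) = -1 → non-residue.
(88/149) = +1 → QR.
(90/149) = -1 → non-residue.
Total quadratic residues among the 7: 3.

3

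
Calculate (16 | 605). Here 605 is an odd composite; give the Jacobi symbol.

1

Pull out 2^4: since 605 ≡ 5 (mod 8), (2/605) = -1, so (2/605)^4 = +1.
Reached (1/605) = 1. Collecting the sign flips along the way, the symbol is +1.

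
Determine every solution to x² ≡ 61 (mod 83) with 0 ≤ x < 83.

12, 71

Since 83 ≡ 3 (mod 4), a square root of 61 is 61^((83+1)/4) = 61^21 mod 83.
Repeated squaring: 61^2≡69, 61^4≡30, 61^8≡70, 61^16≡3 (mod 83).
61^21 = 61^(16+4+1) ≡ 12 (mod 83).
Check: 12² = 144 ≡ 61 (mod 83). The two roots are 12 and 71.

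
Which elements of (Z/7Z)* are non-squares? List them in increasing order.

3, 5, 6

Square k = 1,…,3 (k and 7−k give the same square):
1²=1, 2²=4, 3²≡2 (mod 7).
The residues are {1, 2, 4}; the non-residues are the remaining 3 nonzero classes.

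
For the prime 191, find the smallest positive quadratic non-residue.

(2/191) = +1, so 2 is a residue.
(3/191) = +1, so 3 is a residue.
(4/191) = +1, so 4 is a residue.
(5/191) = +1, so 5 is a residue.
(6/191) = +1, so 6 is a residue.
(7/191) = −1, so 7 is the smallest positive non-residue mod 191.

7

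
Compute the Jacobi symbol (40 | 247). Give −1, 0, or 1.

-1

Pull out 2^3: since 247 ≡ 7 (mod 8), (2/247) = +1, so (2/247)^3 = +1.
Reciprocity: 5 ≡ 1 and 247 ≡ 3 (mod 4), so (5/247) = +(247/5).
Reduce top mod 5: now compute (2/5).
Pull out 2: since 5 ≡ 5 (mod 8), (2/5) = -1.
Reached (1/5) = 1. Collecting the sign flips along the way, the symbol is -1.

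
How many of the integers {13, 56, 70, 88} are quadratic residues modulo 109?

1

(13/109) = -1 → non-residue.
(56/109) = -1 → non-residue.
(70/109) = -1 → non-residue.
(88/109) = +1 → QR.
Total quadratic residues among the 4: 1.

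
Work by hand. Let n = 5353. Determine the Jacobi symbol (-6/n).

1

First reduce: -6 ≡ 5347 (mod 5353).
Reciprocity: 5347 ≡ 3 and 5353 ≡ 1 (mod 4), so (5347/5353) = +(5353/5347).
Reduce top mod 5347: now compute (6/5347).
Pull out 2: since 5347 ≡ 3 (mod 8), (2/5347) = -1.
Reciprocity: 3 ≡ 3 and 5347 ≡ 3 (mod 4), so (3/5347) = −(5347/3).
Reduce top mod 3: now compute (1/3).
Reached (1/3) = 1. Collecting the sign flips along the way, the symbol is +1.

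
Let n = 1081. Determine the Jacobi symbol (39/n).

-1

Reciprocity: 39 ≡ 3 and 1081 ≡ 1 (mod 4), so (39/1081) = +(1081/39).
Reduce top mod 39: now compute (28/39).
Pull out 2^2: since 39 ≡ 7 (mod 8), (2/39) = +1, so (2/39)^2 = +1.
Reciprocity: 7 ≡ 3 and 39 ≡ 3 (mod 4), so (7/39) = −(39/7).
Reduce top mod 7: now compute (4/7).
Pull out 2^2: since 7 ≡ 7 (mod 8), (2/7) = +1, so (2/7)^2 = +1.
Reached (1/7) = 1. Collecting the sign flips along the way, the symbol is -1.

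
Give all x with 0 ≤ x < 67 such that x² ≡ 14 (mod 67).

Since 67 ≡ 3 (mod 4), a square root of 14 is 14^((67+1)/4) = 14^17 mod 67.
Repeated squaring: 14^2≡62, 14^4≡25, 14^8≡22, 14^16≡15 (mod 67).
14^17 = 14^(16+1) ≡ 9 (mod 67).
Check: 9² = 81 ≡ 14 (mod 67). The two roots are 9 and 58.

9, 58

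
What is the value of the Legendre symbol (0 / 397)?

Top reduces to 0: gcd > 1, so the symbol is 0.

0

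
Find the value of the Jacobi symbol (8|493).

Pull out 2^3: since 493 ≡ 5 (mod 8), (2/493) = -1, so (2/493)^3 = -1.
Reached (1/493) = 1. Collecting the sign flips along the way, the symbol is -1.

-1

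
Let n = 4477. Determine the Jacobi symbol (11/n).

Reciprocity: 11 ≡ 3 and 4477 ≡ 1 (mod 4), so (11/4477) = +(4477/11).
Reduce top mod 11: now compute (0/11).
Top reduces to 0: gcd > 1, so the symbol is 0.

0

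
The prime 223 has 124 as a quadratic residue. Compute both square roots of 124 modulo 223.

74, 149

Since 223 ≡ 3 (mod 4), a square root of 124 is 124^((223+1)/4) = 124^56 mod 223.
Repeated squaring: 124^2≡212, 124^4≡121, 124^8≡146, 124^16≡131, 124^32≡213 (mod 223).
124^56 = 124^(32+16+8) ≡ 74 (mod 223).
Check: 74² = 5476 ≡ 124 (mod 223). The two roots are 74 and 149.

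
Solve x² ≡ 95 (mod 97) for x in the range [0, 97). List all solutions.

97 ≡ 1 (mod 4), so we find a root by search.
Trying successive values, 17² = 289 ≡ 95 (mod 97). The other root is 97 − 17 = 80.

17, 80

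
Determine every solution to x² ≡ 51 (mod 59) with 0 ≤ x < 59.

Since 59 ≡ 3 (mod 4), a square root of 51 is 51^((59+1)/4) = 51^15 mod 59.
Repeated squaring: 51^2≡5, 51^4≡25, 51^8≡35 (mod 59).
51^15 = 51^(8+4+2+1) ≡ 46 (mod 59).
Check: 46² = 2116 ≡ 51 (mod 59). The two roots are 13 and 46.

13, 46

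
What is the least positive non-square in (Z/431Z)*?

7

(2/431) = +1, so 2 is a residue.
(3/431) = +1, so 3 is a residue.
(4/431) = +1, so 4 is a residue.
(5/431) = +1, so 5 is a residue.
(6/431) = +1, so 6 is a residue.
(7/431) = −1, so 7 is the smallest positive non-residue mod 431.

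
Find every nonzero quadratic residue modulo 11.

1,3,4,5,9

Square k = 1,…,5 (k and 11−k give the same square):
1²=1, 2²=4, 3²=9, 4²≡5, 5²≡3 (mod 11).
So the quadratic residues mod 11 are {1, 3, 4, 5, 9}.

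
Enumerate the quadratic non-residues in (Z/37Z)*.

2,5,6,8,13,14,15,17,18,19,20,22,23,24,29,31,32,35

Square k = 1,…,18 (k and 37−k give the same square):
1²=1, 2²=4, 3²=9, 4²=16, 5²=25, 6²=36, 7²≡12, 8²≡27, 9²≡7, 10²≡26, 11²≡10, 12²≡33, 13²≡21, 14²≡11, 15²≡3, 16²≡34, 17²≡30, 18²≡28 (mod 37).
The residues are {1, 3, 4, 7, 9, 10, 11, 12, 16, 21, 25, 26, 27, 28, 30, 33, 34, 36}; the non-residues are the remaining 18 nonzero classes.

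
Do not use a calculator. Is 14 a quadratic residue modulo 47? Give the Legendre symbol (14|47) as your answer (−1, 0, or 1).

Euler's criterion: (14/47) ≡ 14^23 (mod 47).
14^2 ≡ 8 (mod 47)
14^4 ≡ 17 (mod 47)
14^8 ≡ 7 (mod 47)
14^16 ≡ 2 (mod 47)
14^23 = 14^(16+4+2+1) ≡ 1 (mod 47).
Result is 1, so (14/47) = 1.

1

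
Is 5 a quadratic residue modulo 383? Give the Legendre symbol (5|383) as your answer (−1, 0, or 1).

Reciprocity: 5 ≡ 1 and 383 ≡ 3 (mod 4), so (5/383) = +(383/5).
Reduce top mod 5: now compute (3/5).
Reciprocity: 3 ≡ 3 and 5 ≡ 1 (mod 4), so (3/5) = +(5/3).
Reduce top mod 3: now compute (2/3).
Pull out 2: since 3 ≡ 3 (mod 8), (2/3) = -1.
Reached (1/3) = 1. Collecting the sign flips along the way, the symbol is -1.

-1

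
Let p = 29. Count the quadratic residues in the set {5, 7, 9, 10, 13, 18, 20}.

(5/29) = +1 → QR.
(7/29) = +1 → QR.
(9/29) = +1 → QR.
(10/29) = -1 → non-residue.
(13/29) = +1 → QR.
(18/29) = -1 → non-residue.
(20/29) = +1 → QR.
Total quadratic residues among the 7: 5.

5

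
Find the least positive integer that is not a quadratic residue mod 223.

(2/223) = +1, so 2 is a residue.
(3/223) = −1, so 3 is the smallest positive non-residue mod 223.

3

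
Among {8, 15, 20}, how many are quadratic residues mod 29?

1

(8/29) = -1 → non-residue.
(15/29) = -1 → non-residue.
(20/29) = +1 → QR.
Total quadratic residues among the 3: 1.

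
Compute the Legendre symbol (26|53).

-1

Euler's criterion: (26/53) ≡ 26^26 (mod 53).
26^2 ≡ 40 (mod 53)
26^4 ≡ 10 (mod 53)
26^8 ≡ 47 (mod 53)
26^16 ≡ 36 (mod 53)
26^26 = 26^(16+8+2) ≡ 52 (mod 53).
Result is 52 ≡ −1, so (26/53) = −1.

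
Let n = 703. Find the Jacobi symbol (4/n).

Pull out 2^2: since 703 ≡ 7 (mod 8), (2/703) = +1, so (2/703)^2 = +1.
Reached (1/703) = 1. Collecting the sign flips along the way, the symbol is +1.

1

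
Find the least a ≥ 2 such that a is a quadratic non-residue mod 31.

(2/31) = +1, so 2 is a residue.
(3/31) = −1, so 3 is the smallest positive non-residue mod 31.

3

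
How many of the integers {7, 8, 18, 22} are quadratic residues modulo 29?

2

(7/29) = +1 → QR.
(8/29) = -1 → non-residue.
(18/29) = -1 → non-residue.
(22/29) = +1 → QR.
Total quadratic residues among the 4: 2.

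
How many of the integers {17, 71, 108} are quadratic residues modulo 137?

1

(17/137) = +1 → QR.
(71/137) = -1 → non-residue.
(108/137) = -1 → non-residue.
Total quadratic residues among the 3: 1.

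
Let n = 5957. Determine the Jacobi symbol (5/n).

Reciprocity: 5 ≡ 1 and 5957 ≡ 1 (mod 4), so (5/5957) = +(5957/5).
Reduce top mod 5: now compute (2/5).
Pull out 2: since 5 ≡ 5 (mod 8), (2/5) = -1.
Reached (1/5) = 1. Collecting the sign flips along the way, the symbol is -1.

-1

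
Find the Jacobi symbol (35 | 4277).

Reciprocity: 35 ≡ 3 and 4277 ≡ 1 (mod 4), so (35/4277) = +(4277/35).
Reduce top mod 35: now compute (7/35).
Reciprocity: 7 ≡ 3 and 35 ≡ 3 (mod 4), so (7/35) = −(35/7).
Reduce top mod 7: now compute (0/7).
Top reduces to 0: gcd > 1, so the symbol is 0.

0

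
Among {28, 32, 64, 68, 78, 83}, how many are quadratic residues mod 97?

(28/97) = -1 → non-residue.
(32/97) = +1 → QR.
(64/97) = +1 → QR.
(68/97) = -1 → non-residue.
(78/97) = -1 → non-residue.
(83/97) = -1 → non-residue.
Total quadratic residues among the 6: 2.

2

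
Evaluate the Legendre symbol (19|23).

-1

Euler's criterion: (19/23) ≡ 19^11 (mod 23).
19^2 ≡ 16 (mod 23)
19^4 ≡ 3 (mod 23)
19^8 ≡ 9 (mod 23)
19^11 = 19^(8+2+1) ≡ 22 (mod 23).
Result is 22 ≡ −1, so (19/23) = −1.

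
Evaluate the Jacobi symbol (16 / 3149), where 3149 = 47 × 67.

Pull out 2^4: since 3149 ≡ 5 (mod 8), (2/3149) = -1, so (2/3149)^4 = +1.
Reached (1/3149) = 1. Collecting the sign flips along the way, the symbol is +1.

1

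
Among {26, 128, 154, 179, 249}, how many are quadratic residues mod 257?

3

(26/257) = +1 → QR.
(128/257) = +1 → QR.
(154/257) = -1 → non-residue.
(179/257) = -1 → non-residue.
(249/257) = +1 → QR.
Total quadratic residues among the 5: 3.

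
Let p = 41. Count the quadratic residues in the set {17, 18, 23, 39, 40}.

(17/41) = -1 → non-residue.
(18/41) = +1 → QR.
(23/41) = +1 → QR.
(39/41) = +1 → QR.
(40/41) = +1 → QR.
Total quadratic residues among the 5: 4.

4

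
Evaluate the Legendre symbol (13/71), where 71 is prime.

Reciprocity: 13 ≡ 1 and 71 ≡ 3 (mod 4), so (13/71) = +(71/13).
Reduce top mod 13: now compute (6/13).
Pull out 2: since 13 ≡ 5 (mod 8), (2/13) = -1.
Reciprocity: 3 ≡ 3 and 13 ≡ 1 (mod 4), so (3/13) = +(13/3).
Reduce top mod 3: now compute (1/3).
Reached (1/3) = 1. Collecting the sign flips along the way, the symbol is -1.

-1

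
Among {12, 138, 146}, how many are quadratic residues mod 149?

(12/149) = -1 → non-residue.
(138/149) = -1 → non-residue.
(146/149) = -1 → non-residue.
Total quadratic residues among the 3: 0.

0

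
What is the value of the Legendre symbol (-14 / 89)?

Euler's criterion: (-14/89) ≡ 75^44 (mod 89).
75^2 ≡ 18 (mod 89)
75^4 ≡ 57 (mod 89)
75^8 ≡ 45 (mod 89)
75^16 ≡ 67 (mod 89)
75^32 ≡ 39 (mod 89)
75^44 = 75^(32+8+4) ≡ 88 (mod 89).
Result is 88 ≡ −1, so (-14/89) = −1.

-1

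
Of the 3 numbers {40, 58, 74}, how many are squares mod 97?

(40/97) = -1 → non-residue.
(58/97) = -1 → non-residue.
(74/97) = -1 → non-residue.
Total quadratic residues among the 3: 0.

0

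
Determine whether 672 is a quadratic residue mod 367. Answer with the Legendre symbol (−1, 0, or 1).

First reduce: 672 ≡ 305 (mod 367).
Reciprocity: 305 ≡ 1 and 367 ≡ 3 (mod 4), so (305/367) = +(367/305).
Reduce top mod 305: now compute (62/305).
Pull out 2: since 305 ≡ 1 (mod 8), (2/305) = +1.
Reciprocity: 31 ≡ 3 and 305 ≡ 1 (mod 4), so (31/305) = +(305/31).
Reduce top mod 31: now compute (26/31).
Pull out 2: since 31 ≡ 7 (mod 8), (2/31) = +1.
Reciprocity: 13 ≡ 1 and 31 ≡ 3 (mod 4), so (13/31) = +(31/13).
Reduce top mod 13: now compute (5/13).
Reciprocity: 5 ≡ 1 and 13 ≡ 1 (mod 4), so (5/13) = +(13/5).
Reduce top mod 5: now compute (3/5).
Reciprocity: 3 ≡ 3 and 5 ≡ 1 (mod 4), so (3/5) = +(5/3).
Reduce top mod 3: now compute (2/3).
Pull out 2: since 3 ≡ 3 (mod 8), (2/3) = -1.
Reached (1/3) = 1. Collecting the sign flips along the way, the symbol is -1.

-1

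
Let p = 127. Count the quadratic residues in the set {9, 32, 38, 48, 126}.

(9/127) = +1 → QR.
(32/127) = +1 → QR.
(38/127) = +1 → QR.
(48/127) = -1 → non-residue.
(126/127) = -1 → non-residue.
Total quadratic residues among the 5: 3.

3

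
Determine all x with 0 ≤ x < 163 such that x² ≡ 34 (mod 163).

69, 94

Since 163 ≡ 3 (mod 4), a square root of 34 is 34^((163+1)/4) = 34^41 mod 163.
Repeated squaring: 34^2≡15, 34^4≡62, 34^8≡95, 34^16≡60, 34^32≡14 (mod 163).
34^41 = 34^(32+8+1) ≡ 69 (mod 163).
Check: 69² = 4761 ≡ 34 (mod 163). The two roots are 69 and 94.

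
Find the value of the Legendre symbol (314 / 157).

0

First reduce: 314 ≡ 0 (mod 157).
Top reduces to 0: gcd > 1, so the symbol is 0.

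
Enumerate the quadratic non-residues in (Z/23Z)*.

Square k = 1,…,11 (k and 23−k give the same square):
1²=1, 2²=4, 3²=9, 4²=16, 5²≡2, 6²≡13, 7²≡3, 8²≡18, 9²≡12, 10²≡8, 11²≡6 (mod 23).
The residues are {1, 2, 3, 4, 6, 8, 9, 12, 13, 16, 18}; the non-residues are the remaining 11 nonzero classes.

5, 7, 10, 11, 14, 15, 17, 19, 20, 21, 22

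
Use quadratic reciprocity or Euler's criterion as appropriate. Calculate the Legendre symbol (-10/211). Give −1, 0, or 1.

1

Euler's criterion: (-10/211) ≡ 201^105 (mod 211).
201^2 ≡ 100 (mod 211)
201^4 ≡ 83 (mod 211)
201^8 ≡ 137 (mod 211)
201^16 ≡ 201 (mod 211)
201^32 ≡ 100 (mod 211)
201^64 ≡ 83 (mod 211)
201^105 = 201^(64+32+8+1) ≡ 1 (mod 211).
Result is 1, so (-10/211) = 1.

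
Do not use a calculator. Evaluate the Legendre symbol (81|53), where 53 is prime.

First reduce: 81 ≡ 28 (mod 53).
Pull out 2^2: since 53 ≡ 5 (mod 8), (2/53) = -1, so (2/53)^2 = +1.
Reciprocity: 7 ≡ 3 and 53 ≡ 1 (mod 4), so (7/53) = +(53/7).
Reduce top mod 7: now compute (4/7).
Pull out 2^2: since 7 ≡ 7 (mod 8), (2/7) = +1, so (2/7)^2 = +1.
Reached (1/7) = 1. Collecting the sign flips along the way, the symbol is +1.

1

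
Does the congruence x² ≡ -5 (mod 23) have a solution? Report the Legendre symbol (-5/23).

1

First reduce: -5 ≡ 18 (mod 23).
Pull out 2: since 23 ≡ 7 (mod 8), (2/23) = +1.
Reciprocity: 9 ≡ 1 and 23 ≡ 3 (mod 4), so (9/23) = +(23/9).
Reduce top mod 9: now compute (5/9).
Reciprocity: 5 ≡ 1 and 9 ≡ 1 (mod 4), so (5/9) = +(9/5).
Reduce top mod 5: now compute (4/5).
Pull out 2^2: since 5 ≡ 5 (mod 8), (2/5) = -1, so (2/5)^2 = +1.
Reached (1/5) = 1. Collecting the sign flips along the way, the symbol is +1.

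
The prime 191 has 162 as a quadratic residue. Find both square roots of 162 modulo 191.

60, 131

Since 191 ≡ 3 (mod 4), a square root of 162 is 162^((191+1)/4) = 162^48 mod 191.
Repeated squaring: 162^2≡77, 162^4≡8, 162^8≡64, 162^16≡85, 162^32≡158 (mod 191).
162^48 = 162^(32+16) ≡ 60 (mod 191).
Check: 60² = 3600 ≡ 162 (mod 191). The two roots are 60 and 131.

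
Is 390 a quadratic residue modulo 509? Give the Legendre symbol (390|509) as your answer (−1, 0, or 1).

Euler's criterion: (390/509) ≡ 390^254 (mod 509).
390^2 ≡ 418 (mod 509)
390^4 ≡ 137 (mod 509)
390^8 ≡ 445 (mod 509)
390^16 ≡ 24 (mod 509)
390^32 ≡ 67 (mod 509)
390^64 ≡ 417 (mod 509)
390^128 ≡ 320 (mod 509)
390^254 = 390^(128+64+32+16+8+4+2) ≡ 508 (mod 509).
Result is 508 ≡ −1, so (390/509) = −1.

-1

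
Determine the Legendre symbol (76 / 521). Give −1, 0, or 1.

-1

Pull out 2^2: since 521 ≡ 1 (mod 8), (2/521) = +1, so (2/521)^2 = +1.
Reciprocity: 19 ≡ 3 and 521 ≡ 1 (mod 4), so (19/521) = +(521/19).
Reduce top mod 19: now compute (8/19).
Pull out 2^3: since 19 ≡ 3 (mod 8), (2/19) = -1, so (2/19)^3 = -1.
Reached (1/19) = 1. Collecting the sign flips along the way, the symbol is -1.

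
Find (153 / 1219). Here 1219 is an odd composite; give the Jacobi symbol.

Reciprocity: 153 ≡ 1 and 1219 ≡ 3 (mod 4), so (153/1219) = +(1219/153).
Reduce top mod 153: now compute (148/153).
Pull out 2^2: since 153 ≡ 1 (mod 8), (2/153) = +1, so (2/153)^2 = +1.
Reciprocity: 37 ≡ 1 and 153 ≡ 1 (mod 4), so (37/153) = +(153/37).
Reduce top mod 37: now compute (5/37).
Reciprocity: 5 ≡ 1 and 37 ≡ 1 (mod 4), so (5/37) = +(37/5).
Reduce top mod 5: now compute (2/5).
Pull out 2: since 5 ≡ 5 (mod 8), (2/5) = -1.
Reached (1/5) = 1. Collecting the sign flips along the way, the symbol is -1.

-1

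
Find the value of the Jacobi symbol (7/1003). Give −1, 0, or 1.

Reciprocity: 7 ≡ 3 and 1003 ≡ 3 (mod 4), so (7/1003) = −(1003/7).
Reduce top mod 7: now compute (2/7).
Pull out 2: since 7 ≡ 7 (mod 8), (2/7) = +1.
Reached (1/7) = 1. Collecting the sign flips along the way, the symbol is -1.

-1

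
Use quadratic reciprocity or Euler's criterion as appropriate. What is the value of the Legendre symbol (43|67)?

Euler's criterion: (43/67) ≡ 43^33 (mod 67).
43^2 ≡ 40 (mod 67)
43^4 ≡ 59 (mod 67)
43^8 ≡ 64 (mod 67)
43^16 ≡ 9 (mod 67)
43^32 ≡ 14 (mod 67)
43^33 = 43^(32+1) ≡ 66 (mod 67).
Result is 66 ≡ −1, so (43/67) = −1.

-1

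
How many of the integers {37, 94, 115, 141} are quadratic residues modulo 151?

2

(37/151) = +1 → QR.
(94/151) = +1 → QR.
(115/151) = -1 → non-residue.
(141/151) = -1 → non-residue.
Total quadratic residues among the 4: 2.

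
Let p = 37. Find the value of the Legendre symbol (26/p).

Pull out 2: since 37 ≡ 5 (mod 8), (2/37) = -1.
Reciprocity: 13 ≡ 1 and 37 ≡ 1 (mod 4), so (13/37) = +(37/13).
Reduce top mod 13: now compute (11/13).
Reciprocity: 11 ≡ 3 and 13 ≡ 1 (mod 4), so (11/13) = +(13/11).
Reduce top mod 11: now compute (2/11).
Pull out 2: since 11 ≡ 3 (mod 8), (2/11) = -1.
Reached (1/11) = 1. Collecting the sign flips along the way, the symbol is +1.

1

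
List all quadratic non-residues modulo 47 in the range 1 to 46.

Square k = 1,…,23 (k and 47−k give the same square):
1²=1, 2²=4, 3²=9, 4²=16, 5²=25, 6²=36, 7²≡2, 8²≡17, 9²≡34, 10²≡6, 11²≡27, 12²≡3, 13²≡28, 14²≡8, 15²≡37, 16²≡21, 17²≡7, 18²≡42, 19²≡32, 20²≡24, 21²≡18, 22²≡14, 23²≡12 (mod 47).
The residues are {1, 2, 3, 4, 6, 7, 8, 9, 12, 14, 16, 17, 18, 21, 24, 25, 27, 28, 32, 34, 36, 37, 42}; the non-residues are the remaining 23 nonzero classes.

5, 10, 11, 13, 15, 19, 20, 22, 23, 26, 29, 30, 31, 33, 35, 38, 39, 40, 41, 43, 44, 45, 46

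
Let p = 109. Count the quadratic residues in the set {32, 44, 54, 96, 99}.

(32/109) = -1 → non-residue.
(44/109) = -1 → non-residue.
(54/109) = -1 → non-residue.
(96/109) = -1 → non-residue.
(99/109) = -1 → non-residue.
Total quadratic residues among the 5: 0.

0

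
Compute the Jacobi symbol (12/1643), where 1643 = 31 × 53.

1

Pull out 2^2: since 1643 ≡ 3 (mod 8), (2/1643) = -1, so (2/1643)^2 = +1.
Reciprocity: 3 ≡ 3 and 1643 ≡ 3 (mod 4), so (3/1643) = −(1643/3).
Reduce top mod 3: now compute (2/3).
Pull out 2: since 3 ≡ 3 (mod 8), (2/3) = -1.
Reached (1/3) = 1. Collecting the sign flips along the way, the symbol is +1.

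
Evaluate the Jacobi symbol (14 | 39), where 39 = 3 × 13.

Pull out 2: since 39 ≡ 7 (mod 8), (2/39) = +1.
Reciprocity: 7 ≡ 3 and 39 ≡ 3 (mod 4), so (7/39) = −(39/7).
Reduce top mod 7: now compute (4/7).
Pull out 2^2: since 7 ≡ 7 (mod 8), (2/7) = +1, so (2/7)^2 = +1.
Reached (1/7) = 1. Collecting the sign flips along the way, the symbol is -1.

-1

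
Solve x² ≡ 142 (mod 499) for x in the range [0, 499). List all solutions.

Since 499 ≡ 3 (mod 4), a square root of 142 is 142^((499+1)/4) = 142^125 mod 499.
Repeated squaring: 142^2≡204, 142^4≡199, 142^8≡180, 142^16≡464, 142^32≡227, 142^64≡132 (mod 499).
142^125 = 142^(64+32+16+8+4+1) ≡ 56 (mod 499).
Check: 56² = 3136 ≡ 142 (mod 499). The two roots are 56 and 443.

56, 443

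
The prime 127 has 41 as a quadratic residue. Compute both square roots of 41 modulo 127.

26, 101

Since 127 ≡ 3 (mod 4), a square root of 41 is 41^((127+1)/4) = 41^32 mod 127.
Repeated squaring: 41^2≡30, 41^4≡11, 41^8≡121, 41^16≡36, 41^32≡26 (mod 127).
41^32 = 41^(32) ≡ 26 (mod 127).
Check: 26² = 676 ≡ 41 (mod 127). The two roots are 26 and 101.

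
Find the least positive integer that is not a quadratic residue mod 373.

(2/373) = −1, so 2 is the smallest positive non-residue mod 373.

2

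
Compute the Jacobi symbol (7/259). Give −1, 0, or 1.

Reciprocity: 7 ≡ 3 and 259 ≡ 3 (mod 4), so (7/259) = −(259/7).
Reduce top mod 7: now compute (0/7).
Top reduces to 0: gcd > 1, so the symbol is 0.

0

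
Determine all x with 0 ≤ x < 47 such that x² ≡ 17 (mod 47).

8, 39

Since 47 ≡ 3 (mod 4), a square root of 17 is 17^((47+1)/4) = 17^12 mod 47.
Repeated squaring: 17^2≡7, 17^4≡2, 17^8≡4 (mod 47).
17^12 = 17^(8+4) ≡ 8 (mod 47).
Check: 8² = 64 ≡ 17 (mod 47). The two roots are 8 and 39.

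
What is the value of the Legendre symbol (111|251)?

-1

Reciprocity: 111 ≡ 3 and 251 ≡ 3 (mod 4), so (111/251) = −(251/111).
Reduce top mod 111: now compute (29/111).
Reciprocity: 29 ≡ 1 and 111 ≡ 3 (mod 4), so (29/111) = +(111/29).
Reduce top mod 29: now compute (24/29).
Pull out 2^3: since 29 ≡ 5 (mod 8), (2/29) = -1, so (2/29)^3 = -1.
Reciprocity: 3 ≡ 3 and 29 ≡ 1 (mod 4), so (3/29) = +(29/3).
Reduce top mod 3: now compute (2/3).
Pull out 2: since 3 ≡ 3 (mod 8), (2/3) = -1.
Reached (1/3) = 1. Collecting the sign flips along the way, the symbol is -1.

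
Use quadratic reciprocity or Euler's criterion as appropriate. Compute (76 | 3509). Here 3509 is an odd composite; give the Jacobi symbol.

Pull out 2^2: since 3509 ≡ 5 (mod 8), (2/3509) = -1, so (2/3509)^2 = +1.
Reciprocity: 19 ≡ 3 and 3509 ≡ 1 (mod 4), so (19/3509) = +(3509/19).
Reduce top mod 19: now compute (13/19).
Reciprocity: 13 ≡ 1 and 19 ≡ 3 (mod 4), so (13/19) = +(19/13).
Reduce top mod 13: now compute (6/13).
Pull out 2: since 13 ≡ 5 (mod 8), (2/13) = -1.
Reciprocity: 3 ≡ 3 and 13 ≡ 1 (mod 4), so (3/13) = +(13/3).
Reduce top mod 3: now compute (1/3).
Reached (1/3) = 1. Collecting the sign flips along the way, the symbol is -1.

-1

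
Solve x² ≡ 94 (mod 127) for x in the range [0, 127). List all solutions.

27, 100

Since 127 ≡ 3 (mod 4), a square root of 94 is 94^((127+1)/4) = 94^32 mod 127.
Repeated squaring: 94^2≡73, 94^4≡122, 94^8≡25, 94^16≡117, 94^32≡100 (mod 127).
94^32 = 94^(32) ≡ 100 (mod 127).
Check: 100² = 10000 ≡ 94 (mod 127). The two roots are 27 and 100.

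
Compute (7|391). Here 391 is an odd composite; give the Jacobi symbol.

Reciprocity: 7 ≡ 3 and 391 ≡ 3 (mod 4), so (7/391) = −(391/7).
Reduce top mod 7: now compute (6/7).
Pull out 2: since 7 ≡ 7 (mod 8), (2/7) = +1.
Reciprocity: 3 ≡ 3 and 7 ≡ 3 (mod 4), so (3/7) = −(7/3).
Reduce top mod 3: now compute (1/3).
Reached (1/3) = 1. Collecting the sign flips along the way, the symbol is +1.

1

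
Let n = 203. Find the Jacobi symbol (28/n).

Pull out 2^2: since 203 ≡ 3 (mod 8), (2/203) = -1, so (2/203)^2 = +1.
Reciprocity: 7 ≡ 3 and 203 ≡ 3 (mod 4), so (7/203) = −(203/7).
Reduce top mod 7: now compute (0/7).
Top reduces to 0: gcd > 1, so the symbol is 0.

0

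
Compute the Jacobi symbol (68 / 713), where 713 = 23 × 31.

1

Pull out 2^2: since 713 ≡ 1 (mod 8), (2/713) = +1, so (2/713)^2 = +1.
Reciprocity: 17 ≡ 1 and 713 ≡ 1 (mod 4), so (17/713) = +(713/17).
Reduce top mod 17: now compute (16/17).
Pull out 2^4: since 17 ≡ 1 (mod 8), (2/17) = +1, so (2/17)^4 = +1.
Reached (1/17) = 1. Collecting the sign flips along the way, the symbol is +1.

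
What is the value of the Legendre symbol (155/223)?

-1

Reciprocity: 155 ≡ 3 and 223 ≡ 3 (mod 4), so (155/223) = −(223/155).
Reduce top mod 155: now compute (68/155).
Pull out 2^2: since 155 ≡ 3 (mod 8), (2/155) = -1, so (2/155)^2 = +1.
Reciprocity: 17 ≡ 1 and 155 ≡ 3 (mod 4), so (17/155) = +(155/17).
Reduce top mod 17: now compute (2/17).
Pull out 2: since 17 ≡ 1 (mod 8), (2/17) = +1.
Reached (1/17) = 1. Collecting the sign flips along the way, the symbol is -1.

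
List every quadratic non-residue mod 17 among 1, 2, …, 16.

3,5,6,7,10,11,12,14

Square k = 1,…,8 (k and 17−k give the same square):
1²=1, 2²=4, 3²=9, 4²=16, 5²≡8, 6²≡2, 7²≡15, 8²≡13 (mod 17).
The residues are {1, 2, 4, 8, 9, 13, 15, 16}; the non-residues are the remaining 8 nonzero classes.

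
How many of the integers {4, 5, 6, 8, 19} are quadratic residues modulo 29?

3

(4/29) = +1 → QR.
(5/29) = +1 → QR.
(6/29) = +1 → QR.
(8/29) = -1 → non-residue.
(19/29) = -1 → non-residue.
Total quadratic residues among the 5: 3.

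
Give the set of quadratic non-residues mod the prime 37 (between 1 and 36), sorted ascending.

Square k = 1,…,18 (k and 37−k give the same square):
1²=1, 2²=4, 3²=9, 4²=16, 5²=25, 6²=36, 7²≡12, 8²≡27, 9²≡7, 10²≡26, 11²≡10, 12²≡33, 13²≡21, 14²≡11, 15²≡3, 16²≡34, 17²≡30, 18²≡28 (mod 37).
The residues are {1, 3, 4, 7, 9, 10, 11, 12, 16, 21, 25, 26, 27, 28, 30, 33, 34, 36}; the non-residues are the remaining 18 nonzero classes.

2 5 6 8 13 14 15 17 18 19 20 22 23 24 29 31 32 35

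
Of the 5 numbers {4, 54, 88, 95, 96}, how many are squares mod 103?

1

(4/103) = +1 → QR.
(54/103) = -1 → non-residue.
(88/103) = -1 → non-residue.
(95/103) = -1 → non-residue.
(96/103) = -1 → non-residue.
Total quadratic residues among the 5: 1.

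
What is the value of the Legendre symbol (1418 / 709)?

0

First reduce: 1418 ≡ 0 (mod 709).
Top reduces to 0: gcd > 1, so the symbol is 0.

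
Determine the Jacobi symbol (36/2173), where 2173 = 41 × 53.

Pull out 2^2: since 2173 ≡ 5 (mod 8), (2/2173) = -1, so (2/2173)^2 = +1.
Reciprocity: 9 ≡ 1 and 2173 ≡ 1 (mod 4), so (9/2173) = +(2173/9).
Reduce top mod 9: now compute (4/9).
Pull out 2^2: since 9 ≡ 1 (mod 8), (2/9) = +1, so (2/9)^2 = +1.
Reached (1/9) = 1. Collecting the sign flips along the way, the symbol is +1.

1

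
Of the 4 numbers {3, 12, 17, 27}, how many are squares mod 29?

(3/29) = -1 → non-residue.
(12/29) = -1 → non-residue.
(17/29) = -1 → non-residue.
(27/29) = -1 → non-residue.
Total quadratic residues among the 4: 0.

0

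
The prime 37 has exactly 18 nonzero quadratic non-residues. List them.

2, 5, 6, 8, 13, 14, 15, 17, 18, 19, 20, 22, 23, 24, 29, 31, 32, 35

Square k = 1,…,18 (k and 37−k give the same square):
1²=1, 2²=4, 3²=9, 4²=16, 5²=25, 6²=36, 7²≡12, 8²≡27, 9²≡7, 10²≡26, 11²≡10, 12²≡33, 13²≡21, 14²≡11, 15²≡3, 16²≡34, 17²≡30, 18²≡28 (mod 37).
The residues are {1, 3, 4, 7, 9, 10, 11, 12, 16, 21, 25, 26, 27, 28, 30, 33, 34, 36}; the non-residues are the remaining 18 nonzero classes.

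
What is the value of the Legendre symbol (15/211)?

Reciprocity: 15 ≡ 3 and 211 ≡ 3 (mod 4), so (15/211) = −(211/15).
Reduce top mod 15: now compute (1/15).
Reached (1/15) = 1. Collecting the sign flips along the way, the symbol is -1.

-1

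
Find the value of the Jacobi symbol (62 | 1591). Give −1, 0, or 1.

Pull out 2: since 1591 ≡ 7 (mod 8), (2/1591) = +1.
Reciprocity: 31 ≡ 3 and 1591 ≡ 3 (mod 4), so (31/1591) = −(1591/31).
Reduce top mod 31: now compute (10/31).
Pull out 2: since 31 ≡ 7 (mod 8), (2/31) = +1.
Reciprocity: 5 ≡ 1 and 31 ≡ 3 (mod 4), so (5/31) = +(31/5).
Reduce top mod 5: now compute (1/5).
Reached (1/5) = 1. Collecting the sign flips along the way, the symbol is -1.

-1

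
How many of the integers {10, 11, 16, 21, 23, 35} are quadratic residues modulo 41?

(10/41) = +1 → QR.
(11/41) = -1 → non-residue.
(16/41) = +1 → QR.
(21/41) = +1 → QR.
(23/41) = +1 → QR.
(35/41) = -1 → non-residue.
Total quadratic residues among the 6: 4.

4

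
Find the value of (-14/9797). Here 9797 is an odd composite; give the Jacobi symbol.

First reduce: -14 ≡ 9783 (mod 9797).
Reciprocity: 9783 ≡ 3 and 9797 ≡ 1 (mod 4), so (9783/9797) = +(9797/9783).
Reduce top mod 9783: now compute (14/9783).
Pull out 2: since 9783 ≡ 7 (mod 8), (2/9783) = +1.
Reciprocity: 7 ≡ 3 and 9783 ≡ 3 (mod 4), so (7/9783) = −(9783/7).
Reduce top mod 7: now compute (4/7).
Pull out 2^2: since 7 ≡ 7 (mod 8), (2/7) = +1, so (2/7)^2 = +1.
Reached (1/7) = 1. Collecting the sign flips along the way, the symbol is -1.

-1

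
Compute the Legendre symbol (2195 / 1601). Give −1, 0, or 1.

1

First reduce: 2195 ≡ 594 (mod 1601).
Pull out 2: since 1601 ≡ 1 (mod 8), (2/1601) = +1.
Reciprocity: 297 ≡ 1 and 1601 ≡ 1 (mod 4), so (297/1601) = +(1601/297).
Reduce top mod 297: now compute (116/297).
Pull out 2^2: since 297 ≡ 1 (mod 8), (2/297) = +1, so (2/297)^2 = +1.
Reciprocity: 29 ≡ 1 and 297 ≡ 1 (mod 4), so (29/297) = +(297/29).
Reduce top mod 29: now compute (7/29).
Reciprocity: 7 ≡ 3 and 29 ≡ 1 (mod 4), so (7/29) = +(29/7).
Reduce top mod 7: now compute (1/7).
Reached (1/7) = 1. Collecting the sign flips along the way, the symbol is +1.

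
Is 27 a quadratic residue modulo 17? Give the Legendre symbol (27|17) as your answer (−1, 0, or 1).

First reduce: 27 ≡ 10 (mod 17).
Pull out 2: since 17 ≡ 1 (mod 8), (2/17) = +1.
Reciprocity: 5 ≡ 1 and 17 ≡ 1 (mod 4), so (5/17) = +(17/5).
Reduce top mod 5: now compute (2/5).
Pull out 2: since 5 ≡ 5 (mod 8), (2/5) = -1.
Reached (1/5) = 1. Collecting the sign flips along the way, the symbol is -1.

-1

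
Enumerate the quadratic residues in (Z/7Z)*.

Square k = 1,…,3 (k and 7−k give the same square):
1²=1, 2²=4, 3²≡2 (mod 7).
So the quadratic residues mod 7 are {1, 2, 4}.

1, 2, 4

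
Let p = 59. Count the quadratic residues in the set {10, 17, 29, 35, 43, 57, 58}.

(10/59) = -1 → non-residue.
(17/59) = +1 → QR.
(29/59) = +1 → QR.
(35/59) = +1 → QR.
(43/59) = -1 → non-residue.
(57/59) = +1 → QR.
(58/59) = -1 → non-residue.
Total quadratic residues among the 7: 4.

4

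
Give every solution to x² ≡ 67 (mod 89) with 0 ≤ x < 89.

44, 45

89 ≡ 1 (mod 4), so we find a root by search.
Trying successive values, 44² = 1936 ≡ 67 (mod 89). The other root is 89 − 44 = 45.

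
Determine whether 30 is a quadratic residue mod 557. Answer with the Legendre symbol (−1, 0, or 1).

Pull out 2: since 557 ≡ 5 (mod 8), (2/557) = -1.
Reciprocity: 15 ≡ 3 and 557 ≡ 1 (mod 4), so (15/557) = +(557/15).
Reduce top mod 15: now compute (2/15).
Pull out 2: since 15 ≡ 7 (mod 8), (2/15) = +1.
Reached (1/15) = 1. Collecting the sign flips along the way, the symbol is -1.

-1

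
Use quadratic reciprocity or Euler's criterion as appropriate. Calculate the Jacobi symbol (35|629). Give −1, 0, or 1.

-1

Reciprocity: 35 ≡ 3 and 629 ≡ 1 (mod 4), so (35/629) = +(629/35).
Reduce top mod 35: now compute (34/35).
Pull out 2: since 35 ≡ 3 (mod 8), (2/35) = -1.
Reciprocity: 17 ≡ 1 and 35 ≡ 3 (mod 4), so (17/35) = +(35/17).
Reduce top mod 17: now compute (1/17).
Reached (1/17) = 1. Collecting the sign flips along the way, the symbol is -1.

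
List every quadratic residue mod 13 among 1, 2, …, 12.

Square k = 1,…,6 (k and 13−k give the same square):
1²=1, 2²=4, 3²=9, 4²≡3, 5²≡12, 6²≡10 (mod 13).
So the quadratic residues mod 13 are {1, 3, 4, 9, 10, 12}.

1,3,4,9,10,12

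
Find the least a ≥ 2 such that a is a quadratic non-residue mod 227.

(2/227) = −1, so 2 is the smallest positive non-residue mod 227.

2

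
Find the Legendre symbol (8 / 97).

Euler's criterion: (8/97) ≡ 8^48 (mod 97).
8^2 ≡ 64 (mod 97)
8^4 ≡ 22 (mod 97)
8^8 ≡ 96 (mod 97)
8^16 ≡ 1 (mod 97)
8^32 ≡ 1 (mod 97)
8^48 = 8^(32+16) ≡ 1 (mod 97).
Result is 1, so (8/97) = 1.

1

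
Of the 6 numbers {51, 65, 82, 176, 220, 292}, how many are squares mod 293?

4

(51/293) = -1 → non-residue.
(65/293) = +1 → QR.
(82/293) = +1 → QR.
(176/293) = -1 → non-residue.
(220/293) = +1 → QR.
(292/293) = +1 → QR.
Total quadratic residues among the 6: 4.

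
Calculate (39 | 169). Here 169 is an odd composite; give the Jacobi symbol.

Reciprocity: 39 ≡ 3 and 169 ≡ 1 (mod 4), so (39/169) = +(169/39).
Reduce top mod 39: now compute (13/39).
Reciprocity: 13 ≡ 1 and 39 ≡ 3 (mod 4), so (13/39) = +(39/13).
Reduce top mod 13: now compute (0/13).
Top reduces to 0: gcd > 1, so the symbol is 0.

0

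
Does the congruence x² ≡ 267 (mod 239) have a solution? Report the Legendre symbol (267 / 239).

Euler's criterion: (267/239) ≡ 28^119 (mod 239).
28^2 ≡ 67 (mod 239)
28^4 ≡ 187 (mod 239)
28^8 ≡ 75 (mod 239)
28^16 ≡ 128 (mod 239)
28^32 ≡ 132 (mod 239)
28^64 ≡ 216 (mod 239)
28^119 = 28^(64+32+16+4+2+1) ≡ 238 (mod 239).
Result is 238 ≡ −1, so (267/239) = −1.

-1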